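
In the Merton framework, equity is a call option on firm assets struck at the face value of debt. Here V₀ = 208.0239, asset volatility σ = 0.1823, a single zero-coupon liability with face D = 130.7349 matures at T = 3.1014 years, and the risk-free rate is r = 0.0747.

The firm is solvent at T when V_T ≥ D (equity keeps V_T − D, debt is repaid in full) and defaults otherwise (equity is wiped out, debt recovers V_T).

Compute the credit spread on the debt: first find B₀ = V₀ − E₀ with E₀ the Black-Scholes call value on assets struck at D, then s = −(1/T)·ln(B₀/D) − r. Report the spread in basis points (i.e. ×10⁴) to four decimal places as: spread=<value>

d₁ = [ln(V₀/D) + (r + σ²/2)T] / (σ√T)
   = [ln(208.0239/130.7349) + (0.0747 + 0.5·0.1823²)·3.1014] / (0.1823·√3.1014)
   = [0.464481 + 0.283209] / 0.321045 = 2.328930
d₂ = d₁ − σ√T = 2.328930 − 0.321045 = 2.007886
N(d₁) = 0.990069,  N(d₂) = 0.977672,  e^(−rT) = 0.793204
E₀ = V₀·N(d₁) − D·e^(−rT)·N(d₂)
   = 208.0239·0.990069 − 130.7349·0.793204·0.977672 = 104.573837
B₀ = V₀ − E₀ = 208.0239 − 104.573837 = 103.450063
spread = −(1/T)·ln(B₀/D) − r = −(1/3.1014)·ln(103.450063/130.7349) − 0.0747 = 0.00077643
in basis points: 0.00077643 × 10⁴ = 7.7643 bp

spread=7.7643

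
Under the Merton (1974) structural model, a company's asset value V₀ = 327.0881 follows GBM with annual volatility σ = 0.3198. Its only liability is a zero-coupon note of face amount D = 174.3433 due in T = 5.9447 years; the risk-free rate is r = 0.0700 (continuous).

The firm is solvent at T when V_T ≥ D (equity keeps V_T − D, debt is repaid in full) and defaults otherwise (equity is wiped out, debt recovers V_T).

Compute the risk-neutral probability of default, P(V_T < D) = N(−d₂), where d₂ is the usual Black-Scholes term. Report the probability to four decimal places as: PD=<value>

d₁ = [ln(V₀/D) + (r + σ²/2)T] / (σ√T)
   = [ln(327.0881/174.3433) + (0.0700 + 0.5·0.3198²)·5.9447] / (0.3198·√5.9447)
   = [0.629203 + 0.720117] / 0.779729 = 1.730500
d₂ = d₁ − σ√T = 1.730500 − 0.779729 = 0.950772
risk-neutral PD = N(−d₂) = N(-0.950772) = 0.170860

PD=0.1709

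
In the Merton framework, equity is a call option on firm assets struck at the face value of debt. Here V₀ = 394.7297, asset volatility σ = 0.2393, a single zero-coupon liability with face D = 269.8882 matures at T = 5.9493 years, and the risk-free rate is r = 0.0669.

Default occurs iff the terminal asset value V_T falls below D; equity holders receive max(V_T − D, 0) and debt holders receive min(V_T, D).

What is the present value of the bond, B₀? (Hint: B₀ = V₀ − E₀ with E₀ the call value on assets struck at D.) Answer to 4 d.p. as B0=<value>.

B0=174.8453

d₁ = [ln(V₀/D) + (r + σ²/2)T] / (σ√T)
   = [ln(394.7297/269.8882) + (0.0669 + 0.5·0.2393²)·5.9493] / (0.2393·√5.9493)
   = [0.380193 + 0.568350] / 0.583681 = 1.625106
d₂ = d₁ − σ√T = 1.625106 − 0.583681 = 1.041424
N(d₁) = 0.947930,  N(d₂) = 0.851161,  e^(−rT) = 0.671657
E₀ = V₀·N(d₁) − D·e^(−rT)·N(d₂)
   = 394.7297·0.947930 − 269.8882·0.671657·0.851161 = 219.884360
B₀ = V₀ − E₀ = 394.7297 − 219.884360 = 174.845340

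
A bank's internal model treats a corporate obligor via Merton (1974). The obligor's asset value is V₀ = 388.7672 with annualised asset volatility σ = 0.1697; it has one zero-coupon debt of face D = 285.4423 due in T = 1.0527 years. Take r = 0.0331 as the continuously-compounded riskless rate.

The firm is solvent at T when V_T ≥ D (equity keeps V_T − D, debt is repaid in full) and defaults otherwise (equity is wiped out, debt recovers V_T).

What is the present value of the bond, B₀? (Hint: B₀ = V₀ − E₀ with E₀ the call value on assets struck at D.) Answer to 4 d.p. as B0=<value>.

B0=275.1510

d₁ = [ln(V₀/D) + (r + σ²/2)T] / (σ√T)
   = [ln(388.7672/285.4423) + (0.0331 + 0.5·0.1697²)·1.0527] / (0.1697·√1.0527)
   = [0.308941 + 0.050002] / 0.174114 = 2.061538
d₂ = d₁ − σ√T = 2.061538 − 0.174114 = 1.887424
N(d₁) = 0.980374,  N(d₂) = 0.970448,  e^(−rT) = 0.965756
E₀ = V₀·N(d₁) − D·e^(−rT)·N(d₂)
   = 388.7672·0.980374 − 285.4423·0.965756·0.970448 = 113.616212
B₀ = V₀ − E₀ = 388.7672 − 113.616212 = 275.150988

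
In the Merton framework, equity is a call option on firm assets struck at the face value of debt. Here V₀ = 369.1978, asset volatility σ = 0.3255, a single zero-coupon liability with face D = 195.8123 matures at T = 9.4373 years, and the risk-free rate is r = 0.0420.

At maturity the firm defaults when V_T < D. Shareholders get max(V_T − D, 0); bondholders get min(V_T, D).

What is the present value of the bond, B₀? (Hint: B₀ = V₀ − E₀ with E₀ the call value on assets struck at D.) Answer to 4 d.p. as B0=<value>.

d₁ = [ln(V₀/D) + (r + σ²/2)T] / (σ√T)
   = [ln(369.1978/195.8123) + (0.0420 + 0.5·0.3255²)·9.4373] / (0.3255·√9.4373)
   = [0.634176 + 0.896309] / 0.999942 = 1.530573
d₂ = d₁ − σ√T = 1.530573 − 0.999942 = 0.530631
N(d₁) = 0.937063,  N(d₂) = 0.702163,  e^(−rT) = 0.672760
E₀ = V₀·N(d₁) − D·e^(−rT)·N(d₂)
   = 369.1978·0.937063 − 195.8123·0.672760·0.702163 = 253.462239
B₀ = V₀ − E₀ = 369.1978 − 253.462239 = 115.735561

B0=115.7356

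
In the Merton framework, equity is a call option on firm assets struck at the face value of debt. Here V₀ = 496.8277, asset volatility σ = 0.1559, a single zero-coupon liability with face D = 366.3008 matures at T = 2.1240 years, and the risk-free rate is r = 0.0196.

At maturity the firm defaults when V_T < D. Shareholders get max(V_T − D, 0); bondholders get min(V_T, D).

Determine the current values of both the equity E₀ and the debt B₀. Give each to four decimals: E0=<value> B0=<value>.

E0=148.0801 B0=348.7476

d₁ = [ln(V₀/D) + (r + σ²/2)T] / (σ√T)
   = [ln(496.8277/366.3008) + (0.0196 + 0.5·0.1559²)·2.1240] / (0.1559·√2.1240)
   = [0.304788 + 0.067442] / 0.227208 = 1.638282
d₂ = d₁ − σ√T = 1.638282 − 0.227208 = 1.411074
N(d₁) = 0.949319,  N(d₂) = 0.920889,  e^(−rT) = 0.959224
E₀ = V₀·N(d₁) − D·e^(−rT)·N(d₂)
   = 496.8277·0.949319 − 366.3008·0.959224·0.920889 = 148.080087
B₀ = V₀ − E₀ = 496.8277 − 148.080087 = 348.747613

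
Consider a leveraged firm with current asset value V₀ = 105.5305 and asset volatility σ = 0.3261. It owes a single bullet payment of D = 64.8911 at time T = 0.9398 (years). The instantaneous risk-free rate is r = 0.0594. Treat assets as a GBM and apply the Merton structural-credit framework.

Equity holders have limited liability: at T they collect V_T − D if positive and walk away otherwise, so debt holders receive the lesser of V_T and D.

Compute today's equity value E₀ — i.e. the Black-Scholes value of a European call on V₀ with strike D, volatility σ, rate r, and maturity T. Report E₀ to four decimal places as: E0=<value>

E0=44.6071

d₁ = [ln(V₀/D) + (r + σ²/2)T] / (σ√T)
   = [ln(105.5305/64.8911) + (0.0594 + 0.5·0.3261²)·0.9398] / (0.3261·√0.9398)
   = [0.486290 + 0.105794] / 0.316132 = 1.872899
d₂ = d₁ − σ√T = 1.872899 − 0.316132 = 1.556767
N(d₁) = 0.969459,  N(d₂) = 0.940237,  e^(−rT) = 0.945705
E₀ = V₀·N(d₁) − D·e^(−rT)·N(d₂)
   = 105.5305·0.969459 − 64.8911·0.945705·0.940237 = 44.607131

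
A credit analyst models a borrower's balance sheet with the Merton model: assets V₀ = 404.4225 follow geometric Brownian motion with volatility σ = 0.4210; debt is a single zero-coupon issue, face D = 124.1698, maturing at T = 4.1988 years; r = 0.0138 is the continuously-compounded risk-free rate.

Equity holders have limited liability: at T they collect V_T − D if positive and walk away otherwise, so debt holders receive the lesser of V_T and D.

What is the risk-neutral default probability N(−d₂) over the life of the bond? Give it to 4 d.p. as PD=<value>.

d₁ = [ln(V₀/D) + (r + σ²/2)T] / (σ√T)
   = [ln(404.4225/124.1698) + (0.0138 + 0.5·0.4210²)·4.1988] / (0.4210·√4.1988)
   = [1.180810 + 0.430043] / 0.862670 = 1.867288
d₂ = d₁ − σ√T = 1.867288 − 0.862670 = 1.004618
risk-neutral PD = N(−d₂) = N(-1.004618) = 0.157540

PD=0.1575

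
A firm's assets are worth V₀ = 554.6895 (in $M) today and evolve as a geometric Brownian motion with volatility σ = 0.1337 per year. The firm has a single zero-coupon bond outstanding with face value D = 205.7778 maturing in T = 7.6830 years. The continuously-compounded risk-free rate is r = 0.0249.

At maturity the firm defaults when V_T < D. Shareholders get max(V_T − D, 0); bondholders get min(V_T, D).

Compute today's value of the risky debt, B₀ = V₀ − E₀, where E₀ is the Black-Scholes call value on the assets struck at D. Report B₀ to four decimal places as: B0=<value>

B0=169.9262

d₁ = [ln(V₀/D) + (r + σ²/2)T] / (σ√T)
   = [ln(554.6895/205.7778) + (0.0249 + 0.5·0.1337²)·7.6830] / (0.1337·√7.6830)
   = [0.991612 + 0.259976] / 0.370593 = 3.377260
d₂ = d₁ − σ√T = 3.377260 − 0.370593 = 3.006667
N(d₁) = 0.999634,  N(d₂) = 0.998679,  e^(−rT) = 0.825879
E₀ = V₀·N(d₁) − D·e^(−rT)·N(d₂)
   = 554.6895·0.999634 − 205.7778·0.825879·0.998679 = 384.763275
B₀ = V₀ − E₀ = 554.6895 − 384.763275 = 169.926225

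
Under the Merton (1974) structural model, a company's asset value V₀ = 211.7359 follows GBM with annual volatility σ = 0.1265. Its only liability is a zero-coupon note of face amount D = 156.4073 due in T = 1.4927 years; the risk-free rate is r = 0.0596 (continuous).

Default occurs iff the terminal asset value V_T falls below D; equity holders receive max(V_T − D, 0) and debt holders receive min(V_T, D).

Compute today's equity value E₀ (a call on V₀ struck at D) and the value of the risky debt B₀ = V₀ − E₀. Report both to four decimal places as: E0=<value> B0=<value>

E0=68.6905 B0=143.0454

d₁ = [ln(V₀/D) + (r + σ²/2)T] / (σ√T)
   = [ln(211.7359/156.4073) + (0.0596 + 0.5·0.1265²)·1.4927] / (0.1265·√1.4927)
   = [0.302876 + 0.100908] / 0.154553 = 2.612599
d₂ = d₁ − σ√T = 2.612599 − 0.154553 = 2.458046
N(d₁) = 0.995507,  N(d₂) = 0.993015,  e^(−rT) = 0.914878
E₀ = V₀·N(d₁) − D·e^(−rT)·N(d₂)
   = 211.7359·0.995507 − 156.4073·0.914878·0.993015 = 68.690534
B₀ = V₀ − E₀ = 211.7359 − 68.690534 = 143.045366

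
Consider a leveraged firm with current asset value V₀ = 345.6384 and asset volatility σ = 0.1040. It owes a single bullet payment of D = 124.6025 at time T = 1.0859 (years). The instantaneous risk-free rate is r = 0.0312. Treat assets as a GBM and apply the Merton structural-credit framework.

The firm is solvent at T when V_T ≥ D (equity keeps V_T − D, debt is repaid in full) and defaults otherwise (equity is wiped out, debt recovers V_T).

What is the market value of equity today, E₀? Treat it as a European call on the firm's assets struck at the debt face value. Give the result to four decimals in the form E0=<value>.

E0=225.1867

d₁ = [ln(V₀/D) + (r + σ²/2)T] / (σ√T)
   = [ln(345.6384/124.6025) + (0.0312 + 0.5·0.1040²)·1.0859] / (0.1040·√1.0859)
   = [1.020264 + 0.039753] / 0.108375 = 9.781031
d₂ = d₁ − σ√T = 9.781031 − 0.108375 = 9.672656
N(d₁) = 1.000000,  N(d₂) = 1.000000,  e^(−rT) = 0.966687
E₀ = V₀·N(d₁) − D·e^(−rT)·N(d₂)
   = 345.6384·1.000000 − 124.6025·0.966687·1.000000 = 225.186730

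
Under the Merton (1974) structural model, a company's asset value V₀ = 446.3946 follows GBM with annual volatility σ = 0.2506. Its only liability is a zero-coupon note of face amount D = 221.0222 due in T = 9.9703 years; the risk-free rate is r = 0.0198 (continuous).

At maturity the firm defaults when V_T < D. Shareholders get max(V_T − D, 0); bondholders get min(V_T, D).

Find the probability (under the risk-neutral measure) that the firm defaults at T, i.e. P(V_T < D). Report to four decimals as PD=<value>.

d₁ = [ln(V₀/D) + (r + σ²/2)T] / (σ√T)
   = [ln(446.3946/221.0222) + (0.0198 + 0.5·0.2506²)·9.9703] / (0.2506·√9.9703)
   = [0.702940 + 0.510481] / 0.791289 = 1.533474
d₂ = d₁ − σ√T = 1.533474 − 0.791289 = 0.742185
risk-neutral PD = N(−d₂) = N(-0.742185) = 0.228988

PD=0.2290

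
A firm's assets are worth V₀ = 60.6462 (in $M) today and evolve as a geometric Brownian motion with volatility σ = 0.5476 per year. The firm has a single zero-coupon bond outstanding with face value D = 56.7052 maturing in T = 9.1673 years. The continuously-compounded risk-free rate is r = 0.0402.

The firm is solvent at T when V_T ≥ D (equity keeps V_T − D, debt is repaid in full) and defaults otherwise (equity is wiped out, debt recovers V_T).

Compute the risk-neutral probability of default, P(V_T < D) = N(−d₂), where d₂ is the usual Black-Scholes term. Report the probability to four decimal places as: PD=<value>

d₁ = [ln(V₀/D) + (r + σ²/2)T] / (σ√T)
   = [ln(60.6462/56.7052) + (0.0402 + 0.5·0.5476²)·9.1673] / (0.5476·√9.1673)
   = [0.067191 + 1.743005] / 1.657999 = 1.091796
d₂ = d₁ − σ√T = 1.091796 − 1.657999 = -0.566203
risk-neutral PD = N(−d₂) = N(0.566203) = 0.714372

PD=0.7144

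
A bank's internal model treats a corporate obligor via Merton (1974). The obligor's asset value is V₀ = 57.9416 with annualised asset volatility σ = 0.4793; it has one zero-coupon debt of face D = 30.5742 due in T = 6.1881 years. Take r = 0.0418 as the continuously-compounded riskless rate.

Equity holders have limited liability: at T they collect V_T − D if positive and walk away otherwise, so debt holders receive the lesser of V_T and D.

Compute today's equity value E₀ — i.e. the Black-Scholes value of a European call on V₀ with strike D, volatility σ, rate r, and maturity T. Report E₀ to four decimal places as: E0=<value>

d₁ = [ln(V₀/D) + (r + σ²/2)T] / (σ√T)
   = [ln(57.9416/30.5742) + (0.0418 + 0.5·0.4793²)·6.1881] / (0.4793·√6.1881)
   = [0.639279 + 0.969454] / 1.192302 = 1.349267
d₂ = d₁ − σ√T = 1.349267 − 1.192302 = 0.156966
N(d₁) = 0.911374,  N(d₂) = 0.562364,  e^(−rT) = 0.772083
E₀ = V₀·N(d₁) − D·e^(−rT)·N(d₂)
   = 57.9416·0.911374 − 30.5742·0.772083·0.562364 = 39.531419

E0=39.5314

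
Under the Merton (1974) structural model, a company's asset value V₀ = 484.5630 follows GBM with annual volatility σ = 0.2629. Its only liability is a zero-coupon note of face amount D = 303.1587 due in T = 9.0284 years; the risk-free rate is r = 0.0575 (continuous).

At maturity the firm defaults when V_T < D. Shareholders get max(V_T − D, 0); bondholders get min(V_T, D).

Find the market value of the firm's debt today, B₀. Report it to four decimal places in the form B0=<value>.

d₁ = [ln(V₀/D) + (r + σ²/2)T] / (σ√T)
   = [ln(484.5630/303.1587) + (0.0575 + 0.5·0.2629²)·9.0284] / (0.2629·√9.0284)
   = [0.468991 + 0.831138] / 0.789943 = 1.645851
d₂ = d₁ − σ√T = 1.645851 − 0.789943 = 0.855908
N(d₁) = 0.950103,  N(d₂) = 0.803976,  e^(−rT) = 0.595036
E₀ = V₀·N(d₁) − D·e^(−rT)·N(d₂)
   = 484.5630·0.950103 − 303.1587·0.595036·0.803976 = 315.355177
B₀ = V₀ − E₀ = 484.5630 − 315.355177 = 169.207823

B0=169.2078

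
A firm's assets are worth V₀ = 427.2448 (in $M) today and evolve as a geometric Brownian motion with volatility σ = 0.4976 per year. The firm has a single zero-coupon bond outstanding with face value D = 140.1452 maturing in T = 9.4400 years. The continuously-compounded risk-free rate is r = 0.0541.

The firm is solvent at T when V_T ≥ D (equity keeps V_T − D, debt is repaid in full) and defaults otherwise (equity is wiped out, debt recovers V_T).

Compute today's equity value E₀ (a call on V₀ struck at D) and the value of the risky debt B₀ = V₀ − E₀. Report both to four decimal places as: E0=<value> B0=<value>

d₁ = [ln(V₀/D) + (r + σ²/2)T] / (σ√T)
   = [ln(427.2448/140.1452) + (0.0541 + 0.5·0.4976²)·9.4400] / (0.4976·√9.4400)
   = [1.114678 + 1.679403] / 1.528855 = 1.827564
d₂ = d₁ − σ√T = 1.827564 − 1.528855 = 0.298709
N(d₁) = 0.966193,  N(d₂) = 0.617419,  e^(−rT) = 0.600073
E₀ = V₀·N(d₁) − D·e^(−rT)·N(d₂)
   = 427.2448·0.966193 − 140.1452·0.600073·0.617419 = 360.877430
B₀ = V₀ − E₀ = 427.2448 − 360.877430 = 66.367370

E0=360.8774 B0=66.3674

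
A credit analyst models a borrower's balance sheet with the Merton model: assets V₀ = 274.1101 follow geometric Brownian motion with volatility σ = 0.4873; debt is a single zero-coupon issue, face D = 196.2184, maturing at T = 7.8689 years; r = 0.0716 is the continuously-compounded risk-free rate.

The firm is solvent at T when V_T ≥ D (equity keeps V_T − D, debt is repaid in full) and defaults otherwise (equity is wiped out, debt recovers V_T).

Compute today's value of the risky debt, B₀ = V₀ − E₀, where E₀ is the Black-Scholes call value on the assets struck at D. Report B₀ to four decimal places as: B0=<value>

B0=79.3525

d₁ = [ln(V₀/D) + (r + σ²/2)T] / (σ√T)
   = [ln(274.1101/196.2184) + (0.0716 + 0.5·0.4873²)·7.8689] / (0.4873·√7.8689)
   = [0.334302 + 1.497693] / 1.366953 = 1.340203
d₂ = d₁ − σ√T = 1.340203 − 1.366953 = -0.026749
N(d₁) = 0.909910,  N(d₂) = 0.489330,  e^(−rT) = 0.569263
E₀ = V₀·N(d₁) − D·e^(−rT)·N(d₂)
   = 274.1101·0.909910 − 196.2184·0.569263·0.489330 = 194.757563
B₀ = V₀ − E₀ = 274.1101 − 194.757563 = 79.352537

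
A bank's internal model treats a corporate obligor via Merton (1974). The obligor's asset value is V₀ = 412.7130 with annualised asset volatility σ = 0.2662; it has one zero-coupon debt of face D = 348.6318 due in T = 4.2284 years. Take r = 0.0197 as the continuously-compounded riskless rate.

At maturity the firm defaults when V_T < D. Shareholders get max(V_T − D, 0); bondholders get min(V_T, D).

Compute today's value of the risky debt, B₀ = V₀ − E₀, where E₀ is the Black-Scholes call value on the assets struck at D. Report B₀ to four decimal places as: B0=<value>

d₁ = [ln(V₀/D) + (r + σ²/2)T] / (σ√T)
   = [ln(412.7130/348.6318) + (0.0197 + 0.5·0.2662²)·4.2284] / (0.2662·√4.2284)
   = [0.168736 + 0.233117] / 0.547389 = 0.734127
d₂ = d₁ − σ√T = 0.734127 − 0.547389 = 0.186738
N(d₁) = 0.768564,  N(d₂) = 0.574067,  e^(−rT) = 0.920076
E₀ = V₀·N(d₁) − D·e^(−rT)·N(d₂)
   = 412.7130·0.768564 − 348.6318·0.920076·0.574067 = 133.054410
B₀ = V₀ − E₀ = 412.7130 − 133.054410 = 279.658590

B0=279.6586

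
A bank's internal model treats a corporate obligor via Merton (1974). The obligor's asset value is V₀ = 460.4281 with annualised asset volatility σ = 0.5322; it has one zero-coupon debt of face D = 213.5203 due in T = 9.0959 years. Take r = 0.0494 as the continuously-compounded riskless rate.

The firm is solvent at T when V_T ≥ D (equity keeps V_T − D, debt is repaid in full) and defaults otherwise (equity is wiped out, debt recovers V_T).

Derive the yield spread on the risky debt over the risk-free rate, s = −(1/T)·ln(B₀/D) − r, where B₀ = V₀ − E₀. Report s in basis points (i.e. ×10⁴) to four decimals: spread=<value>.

d₁ = [ln(V₀/D) + (r + σ²/2)T] / (σ√T)
   = [ln(460.4281/213.5203) + (0.0494 + 0.5·0.5322²)·9.0959] / (0.5322·√9.0959)
   = [0.768425 + 1.737484] / 1.605084 = 1.561233
d₂ = d₁ − σ√T = 1.561233 − 1.605084 = -0.043851
N(d₁) = 0.940766,  N(d₂) = 0.482512,  e^(−rT) = 0.638051
E₀ = V₀·N(d₁) − D·e^(−rT)·N(d₂)
   = 460.4281·0.940766 − 213.5203·0.638051·0.482512 = 367.419082
B₀ = V₀ − E₀ = 460.4281 − 367.419082 = 93.009018
spread = −(1/T)·ln(B₀/D) − r = −(1/9.0959)·ln(93.009018/213.5203) − 0.0494 = 0.04196374
in basis points: 0.04196374 × 10⁴ = 419.6374 bp

spread=419.6374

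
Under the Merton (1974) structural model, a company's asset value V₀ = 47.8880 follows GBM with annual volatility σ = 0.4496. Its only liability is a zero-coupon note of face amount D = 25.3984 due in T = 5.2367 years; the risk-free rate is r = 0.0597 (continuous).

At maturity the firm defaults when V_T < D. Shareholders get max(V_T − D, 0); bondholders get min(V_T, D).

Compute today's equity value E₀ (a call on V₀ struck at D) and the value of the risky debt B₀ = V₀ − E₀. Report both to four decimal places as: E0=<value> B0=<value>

d₁ = [ln(V₀/D) + (r + σ²/2)T] / (σ√T)
   = [ln(47.8880/25.3984) + (0.0597 + 0.5·0.4496²)·5.2367] / (0.4496·√5.2367)
   = [0.634179 + 0.841905] / 1.028857 = 1.434682
d₂ = d₁ − σ√T = 1.434682 − 1.028857 = 0.405825
N(d₁) = 0.924311,  N(d₂) = 0.657564,  e^(−rT) = 0.731520
E₀ = V₀·N(d₁) − D·e^(−rT)·N(d₂)
   = 47.8880·0.924311 − 25.3984·0.731520·0.657564 = 32.046240
B₀ = V₀ − E₀ = 47.8880 − 32.046240 = 15.841760

E0=32.0462 B0=15.8418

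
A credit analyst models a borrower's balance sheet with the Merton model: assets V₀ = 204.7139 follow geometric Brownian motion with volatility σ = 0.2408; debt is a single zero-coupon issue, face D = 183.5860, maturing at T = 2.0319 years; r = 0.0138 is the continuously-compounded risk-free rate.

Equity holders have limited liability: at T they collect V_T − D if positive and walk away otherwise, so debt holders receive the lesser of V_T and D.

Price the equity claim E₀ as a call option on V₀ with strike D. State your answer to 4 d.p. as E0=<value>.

E0=41.2401

d₁ = [ln(V₀/D) + (r + σ²/2)T] / (σ√T)
   = [ln(204.7139/183.5860) + (0.0138 + 0.5·0.2408²)·2.0319] / (0.2408·√2.0319)
   = [0.108930 + 0.086950] / 0.343248 = 0.570666
d₂ = d₁ − σ√T = 0.570666 − 0.343248 = 0.227419
N(d₁) = 0.715887,  N(d₂) = 0.589951,  e^(−rT) = 0.972349
E₀ = V₀·N(d₁) − D·e^(−rT)·N(d₂)
   = 204.7139·0.715887 − 183.5860·0.972349·0.589951 = 41.240075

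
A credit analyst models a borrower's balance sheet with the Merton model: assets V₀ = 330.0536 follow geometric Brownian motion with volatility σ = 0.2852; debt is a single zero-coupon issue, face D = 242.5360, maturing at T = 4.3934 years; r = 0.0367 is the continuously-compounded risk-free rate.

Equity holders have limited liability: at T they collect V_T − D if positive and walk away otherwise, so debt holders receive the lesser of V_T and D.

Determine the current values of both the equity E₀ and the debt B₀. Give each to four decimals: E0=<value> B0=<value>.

d₁ = [ln(V₀/D) + (r + σ²/2)T] / (σ√T)
   = [ln(330.0536/242.5360) + (0.0367 + 0.5·0.2852²)·4.3934] / (0.2852·√4.3934)
   = [0.308105 + 0.339915] / 0.597792 = 1.084023
d₂ = d₁ − σ√T = 1.084023 − 0.597792 = 0.486232
N(d₁) = 0.860823,  N(d₂) = 0.686599,  e^(−rT) = 0.851090
E₀ = V₀·N(d₁) − D·e^(−rT)·N(d₂)
   = 330.0536·0.860823 − 242.5360·0.851090·0.686599 = 142.390067
B₀ = V₀ − E₀ = 330.0536 − 142.390067 = 187.663533

E0=142.3901 B0=187.6635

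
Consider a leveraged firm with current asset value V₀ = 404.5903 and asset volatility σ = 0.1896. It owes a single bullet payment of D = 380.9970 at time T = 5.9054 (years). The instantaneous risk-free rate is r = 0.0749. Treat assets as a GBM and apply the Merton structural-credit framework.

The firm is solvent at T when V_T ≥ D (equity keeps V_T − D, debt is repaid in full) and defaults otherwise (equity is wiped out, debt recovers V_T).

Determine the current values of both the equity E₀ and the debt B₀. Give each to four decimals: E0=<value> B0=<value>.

E0=169.7481 B0=234.8422

d₁ = [ln(V₀/D) + (r + σ²/2)T] / (σ√T)
   = [ln(404.5903/380.9970) + (0.0749 + 0.5·0.1896²)·5.9054] / (0.1896·√5.9054)
   = [0.060083 + 0.548459] / 0.460748 = 1.320771
d₂ = d₁ − σ√T = 1.320771 − 0.460748 = 0.860024
N(d₁) = 0.906711,  N(d₂) = 0.805112,  e^(−rT) = 0.642548
E₀ = V₀·N(d₁) − D·e^(−rT)·N(d₂)
   = 404.5903·0.906711 − 380.9970·0.642548·0.805112 = 169.748128
B₀ = V₀ − E₀ = 404.5903 − 169.748128 = 234.842172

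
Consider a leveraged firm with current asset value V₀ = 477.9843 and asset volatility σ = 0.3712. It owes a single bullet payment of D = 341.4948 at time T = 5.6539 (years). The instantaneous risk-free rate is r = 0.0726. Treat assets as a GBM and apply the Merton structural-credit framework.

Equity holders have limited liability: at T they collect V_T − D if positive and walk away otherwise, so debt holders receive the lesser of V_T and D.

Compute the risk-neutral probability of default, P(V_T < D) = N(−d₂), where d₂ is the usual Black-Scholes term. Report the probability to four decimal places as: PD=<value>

PD=0.3429

d₁ = [ln(V₀/D) + (r + σ²/2)T] / (σ√T)
   = [ln(477.9843/341.4948) + (0.0726 + 0.5·0.3712²)·5.6539] / (0.3712·√5.6539)
   = [0.336245 + 0.799997] / 0.882637 = 1.287327
d₂ = d₁ − σ√T = 1.287327 − 0.882637 = 0.404690
risk-neutral PD = N(−d₂) = N(-0.404690) = 0.342853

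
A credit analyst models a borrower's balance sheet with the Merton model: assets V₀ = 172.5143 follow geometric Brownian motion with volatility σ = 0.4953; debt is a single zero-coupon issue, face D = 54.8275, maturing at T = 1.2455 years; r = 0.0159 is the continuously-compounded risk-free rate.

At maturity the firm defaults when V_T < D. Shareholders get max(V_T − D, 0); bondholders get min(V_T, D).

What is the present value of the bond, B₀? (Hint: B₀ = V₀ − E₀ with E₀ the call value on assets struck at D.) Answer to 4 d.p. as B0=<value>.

d₁ = [ln(V₀/D) + (r + σ²/2)T] / (σ√T)
   = [ln(172.5143/54.8275) + (0.0159 + 0.5·0.4953²)·1.2455] / (0.4953·√1.2455)
   = [1.146288 + 0.172578] / 0.552765 = 2.385945
d₂ = d₁ − σ√T = 2.385945 − 0.552765 = 1.833181
N(d₁) = 0.991482,  N(d₂) = 0.966612,  e^(−rT) = 0.980391
E₀ = V₀·N(d₁) − D·e^(−rT)·N(d₂)
   = 172.5143·0.991482 − 54.8275·0.980391·0.966612 = 119.087155
B₀ = V₀ − E₀ = 172.5143 − 119.087155 = 53.427145

B0=53.4271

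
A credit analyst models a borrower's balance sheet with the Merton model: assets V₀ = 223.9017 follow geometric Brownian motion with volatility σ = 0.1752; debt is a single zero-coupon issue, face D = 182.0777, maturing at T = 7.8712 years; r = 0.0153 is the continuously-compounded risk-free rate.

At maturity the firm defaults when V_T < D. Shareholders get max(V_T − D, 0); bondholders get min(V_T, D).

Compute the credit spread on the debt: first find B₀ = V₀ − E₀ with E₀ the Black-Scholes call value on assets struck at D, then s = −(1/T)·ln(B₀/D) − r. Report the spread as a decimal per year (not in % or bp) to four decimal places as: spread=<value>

spread=0.0114

d₁ = [ln(V₀/D) + (r + σ²/2)T] / (σ√T)
   = [ln(223.9017/182.0777) + (0.0153 + 0.5·0.1752²)·7.8712] / (0.1752·√7.8712)
   = [0.206774 + 0.241233] / 0.491535 = 0.911443
d₂ = d₁ − σ√T = 0.911443 − 0.491535 = 0.419908
N(d₁) = 0.818969,  N(d₂) = 0.662724,  e^(−rT) = 0.886540
E₀ = V₀·N(d₁) − D·e^(−rT)·N(d₂)
   = 223.9017·0.818969 − 182.0777·0.886540·0.662724 = 76.392294
B₀ = V₀ − E₀ = 223.9017 − 76.392294 = 147.509406
spread = −(1/T)·ln(B₀/D) − r = −(1/7.8712)·ln(147.509406/182.0777) − 0.0153 = 0.01144834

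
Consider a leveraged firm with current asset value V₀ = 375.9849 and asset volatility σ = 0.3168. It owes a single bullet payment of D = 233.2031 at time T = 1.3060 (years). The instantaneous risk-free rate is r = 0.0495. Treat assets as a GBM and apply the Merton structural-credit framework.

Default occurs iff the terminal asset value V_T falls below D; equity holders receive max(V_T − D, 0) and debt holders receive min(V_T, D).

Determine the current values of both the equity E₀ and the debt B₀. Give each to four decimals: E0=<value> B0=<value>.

E0=160.4015 B0=215.5834

d₁ = [ln(V₀/D) + (r + σ²/2)T] / (σ√T)
   = [ln(375.9849/233.2031) + (0.0495 + 0.5·0.3168²)·1.3060] / (0.3168·√1.3060)
   = [0.477639 + 0.130184] / 0.362040 = 1.678882
d₂ = d₁ − σ√T = 1.678882 − 0.362040 = 1.316842
N(d₁) = 0.953412,  N(d₂) = 0.906054,  e^(−rT) = 0.937398
E₀ = V₀·N(d₁) − D·e^(−rT)·N(d₂)
   = 375.9849·0.953412 − 233.2031·0.937398·0.906054 = 160.401455
B₀ = V₀ − E₀ = 375.9849 − 160.401455 = 215.583445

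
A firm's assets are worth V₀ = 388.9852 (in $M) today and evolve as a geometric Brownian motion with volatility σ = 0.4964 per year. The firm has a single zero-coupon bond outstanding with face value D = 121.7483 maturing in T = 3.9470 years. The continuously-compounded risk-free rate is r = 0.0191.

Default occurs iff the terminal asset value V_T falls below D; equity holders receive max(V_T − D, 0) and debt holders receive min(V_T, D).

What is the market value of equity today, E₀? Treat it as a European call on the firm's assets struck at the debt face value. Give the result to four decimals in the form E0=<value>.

E0=285.6166

d₁ = [ln(V₀/D) + (r + σ²/2)T] / (σ√T)
   = [ln(388.9852/121.7483) + (0.0191 + 0.5·0.4964²)·3.9470] / (0.4964·√3.9470)
   = [1.161585 + 0.561684] / 0.986201 = 1.747382
d₂ = d₁ − σ√T = 1.747382 − 0.986201 = 0.761181
N(d₁) = 0.959714,  N(d₂) = 0.776725,  e^(−rT) = 0.927384
E₀ = V₀·N(d₁) − D·e^(−rT)·N(d₂)
   = 388.9852·0.959714 − 121.7483·0.927384·0.776725 = 285.616644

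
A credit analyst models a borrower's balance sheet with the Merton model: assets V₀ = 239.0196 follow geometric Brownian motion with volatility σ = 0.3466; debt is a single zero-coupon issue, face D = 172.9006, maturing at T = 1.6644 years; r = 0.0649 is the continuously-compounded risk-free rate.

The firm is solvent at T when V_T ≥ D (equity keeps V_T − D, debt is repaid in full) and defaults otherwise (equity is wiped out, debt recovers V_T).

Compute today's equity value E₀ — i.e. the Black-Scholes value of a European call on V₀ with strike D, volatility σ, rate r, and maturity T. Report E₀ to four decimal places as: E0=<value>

d₁ = [ln(V₀/D) + (r + σ²/2)T] / (σ√T)
   = [ln(239.0196/172.9006) + (0.0649 + 0.5·0.3466²)·1.6644] / (0.3466·√1.6644)
   = [0.323829 + 0.207993] / 0.447154 = 1.189347
d₂ = d₁ − σ√T = 1.189347 − 0.447154 = 0.742193
N(d₁) = 0.882848,  N(d₂) = 0.771015,  e^(−rT) = 0.897610
E₀ = V₀·N(d₁) − D·e^(−rT)·N(d₂)
   = 239.0196·0.882848 − 172.9006·0.897610·0.771015 = 91.358666

E0=91.3587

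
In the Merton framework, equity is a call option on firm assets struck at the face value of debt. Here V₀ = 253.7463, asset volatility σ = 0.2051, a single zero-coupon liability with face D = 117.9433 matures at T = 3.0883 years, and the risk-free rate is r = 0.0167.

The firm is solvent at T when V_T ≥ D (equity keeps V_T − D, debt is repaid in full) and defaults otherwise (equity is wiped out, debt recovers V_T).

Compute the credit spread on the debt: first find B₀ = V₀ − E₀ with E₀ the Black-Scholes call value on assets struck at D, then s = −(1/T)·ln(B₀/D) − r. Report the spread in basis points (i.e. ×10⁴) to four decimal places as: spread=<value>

d₁ = [ln(V₀/D) + (r + σ²/2)T] / (σ√T)
   = [ln(253.7463/117.9433) + (0.0167 + 0.5·0.2051²)·3.0883] / (0.2051·√3.0883)
   = [0.766131 + 0.116531] / 0.360434 = 2.448888
d₂ = d₁ − σ√T = 2.448888 − 0.360434 = 2.088454
N(d₁) = 0.992835,  N(d₂) = 0.981622,  e^(−rT) = 0.949733
E₀ = V₀·N(d₁) − D·e^(−rT)·N(d₂)
   = 253.7463·0.992835 − 117.9433·0.949733·0.981622 = 141.972268
B₀ = V₀ − E₀ = 253.7463 − 141.972268 = 111.774032
spread = −(1/T)·ln(B₀/D) − r = −(1/3.0883)·ln(111.774032/117.9433) − 0.0167 = 0.00069622
in basis points: 0.00069622 × 10⁴ = 6.9622 bp

spread=6.9622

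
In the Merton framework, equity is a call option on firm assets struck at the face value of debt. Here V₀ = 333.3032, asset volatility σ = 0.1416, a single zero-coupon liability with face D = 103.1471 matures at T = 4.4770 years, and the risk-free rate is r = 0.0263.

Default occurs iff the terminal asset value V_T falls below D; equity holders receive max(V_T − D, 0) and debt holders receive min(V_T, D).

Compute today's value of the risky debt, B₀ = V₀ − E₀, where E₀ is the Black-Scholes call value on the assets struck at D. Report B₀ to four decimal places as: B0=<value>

B0=91.6897

d₁ = [ln(V₀/D) + (r + σ²/2)T] / (σ√T)
   = [ln(333.3032/103.1471) + (0.0263 + 0.5·0.1416²)·4.4770] / (0.1416·√4.4770)
   = [1.172896 + 0.162628] / 0.299610 = 4.457539
d₂ = d₁ − σ√T = 4.457539 − 0.299610 = 4.157929
N(d₁) = 0.999996,  N(d₂) = 0.999984,  e^(−rT) = 0.888923
E₀ = V₀·N(d₁) − D·e^(−rT)·N(d₂)
   = 333.3032·0.999996 − 103.1471·0.888923·0.999984 = 241.613501
B₀ = V₀ − E₀ = 333.3032 − 241.613501 = 91.689699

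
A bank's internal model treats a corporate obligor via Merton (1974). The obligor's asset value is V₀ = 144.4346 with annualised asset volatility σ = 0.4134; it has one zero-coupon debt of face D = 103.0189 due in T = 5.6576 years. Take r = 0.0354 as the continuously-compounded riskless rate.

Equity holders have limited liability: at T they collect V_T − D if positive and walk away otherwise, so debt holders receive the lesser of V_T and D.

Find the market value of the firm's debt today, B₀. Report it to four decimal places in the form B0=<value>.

d₁ = [ln(V₀/D) + (r + σ²/2)T] / (σ√T)
   = [ln(144.4346/103.0189) + (0.0354 + 0.5·0.4134²)·5.6576] / (0.4134·√5.6576)
   = [0.337914 + 0.683720] / 0.983301 = 1.038984
d₂ = d₁ − σ√T = 1.038984 − 0.983301 = 0.055683
N(d₁) = 0.850594,  N(d₂) = 0.522203,  e^(−rT) = 0.818502
E₀ = V₀·N(d₁) − D·e^(−rT)·N(d₂)
   = 144.4346·0.850594 − 103.0189·0.818502·0.522203 = 78.822426
B₀ = V₀ − E₀ = 144.4346 − 78.822426 = 65.612174

B0=65.6122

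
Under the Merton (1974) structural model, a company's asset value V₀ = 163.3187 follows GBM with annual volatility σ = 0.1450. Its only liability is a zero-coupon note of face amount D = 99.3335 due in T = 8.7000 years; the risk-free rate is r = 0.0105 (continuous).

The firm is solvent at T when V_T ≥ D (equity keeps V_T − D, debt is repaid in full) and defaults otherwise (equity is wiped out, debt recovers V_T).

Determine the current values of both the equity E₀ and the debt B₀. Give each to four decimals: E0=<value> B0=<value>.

E0=74.6358 B0=88.6829

d₁ = [ln(V₀/D) + (r + σ²/2)T] / (σ√T)
   = [ln(163.3187/99.3335) + (0.0105 + 0.5·0.1450²)·8.7000] / (0.1450·√8.7000)
   = [0.497221 + 0.182809] / 0.427689 = 1.590011
d₂ = d₁ − σ√T = 1.590011 − 0.427689 = 1.162322
N(d₁) = 0.944084,  N(d₂) = 0.877448,  e^(−rT) = 0.912698
E₀ = V₀·N(d₁) − D·e^(−rT)·N(d₂)
   = 163.3187·0.944084 − 99.3335·0.912698·0.877448 = 74.635810
B₀ = V₀ − E₀ = 163.3187 − 74.635810 = 88.682890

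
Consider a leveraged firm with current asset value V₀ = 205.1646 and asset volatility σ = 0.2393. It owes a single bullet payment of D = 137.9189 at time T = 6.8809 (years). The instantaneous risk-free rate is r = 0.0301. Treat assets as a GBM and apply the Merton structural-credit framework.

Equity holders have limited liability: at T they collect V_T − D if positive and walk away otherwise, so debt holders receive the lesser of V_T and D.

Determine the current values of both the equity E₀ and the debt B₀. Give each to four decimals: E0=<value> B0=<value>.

d₁ = [ln(V₀/D) + (r + σ²/2)T] / (σ√T)
   = [ln(205.1646/137.9189) + (0.0301 + 0.5·0.2393²)·6.8809] / (0.2393·√6.8809)
   = [0.397147 + 0.404131] / 0.627719 = 1.276491
d₂ = d₁ − σ√T = 1.276491 − 0.627719 = 0.648771
N(d₁) = 0.899109,  N(d₂) = 0.741757,  e^(−rT) = 0.812926
E₀ = V₀·N(d₁) − D·e^(−rT)·N(d₂)
   = 205.1646·0.899109 − 137.9189·0.812926·0.741757 = 101.301111
B₀ = V₀ − E₀ = 205.1646 − 101.301111 = 103.863489

E0=101.3011 B0=103.8635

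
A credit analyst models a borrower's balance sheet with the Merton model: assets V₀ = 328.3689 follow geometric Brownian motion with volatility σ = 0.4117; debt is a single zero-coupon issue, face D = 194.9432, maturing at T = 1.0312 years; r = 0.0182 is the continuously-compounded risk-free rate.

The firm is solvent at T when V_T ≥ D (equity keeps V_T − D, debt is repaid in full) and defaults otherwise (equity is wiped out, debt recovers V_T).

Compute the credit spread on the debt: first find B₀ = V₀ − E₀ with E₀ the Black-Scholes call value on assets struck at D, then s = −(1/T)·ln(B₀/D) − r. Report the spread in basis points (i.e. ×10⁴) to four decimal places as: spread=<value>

spread=245.3026

d₁ = [ln(V₀/D) + (r + σ²/2)T] / (σ√T)
   = [ln(328.3689/194.9432) + (0.0182 + 0.5·0.4117²)·1.0312] / (0.4117·√1.0312)
   = [0.521429 + 0.106160] / 0.418073 = 1.501148
d₂ = d₁ − σ√T = 1.501148 − 0.418073 = 1.083075
N(d₁) = 0.933341,  N(d₂) = 0.860612,  e^(−rT) = 0.981407
E₀ = V₀·N(d₁) − D·e^(−rT)·N(d₂)
   = 328.3689·0.933341 − 194.9432·0.981407·0.860612 = 141.829069
B₀ = V₀ − E₀ = 328.3689 − 141.829069 = 186.539831
spread = −(1/T)·ln(B₀/D) − r = −(1/1.0312)·ln(186.539831/194.9432) − 0.0182 = 0.02453026
in basis points: 0.02453026 × 10⁴ = 245.3026 bp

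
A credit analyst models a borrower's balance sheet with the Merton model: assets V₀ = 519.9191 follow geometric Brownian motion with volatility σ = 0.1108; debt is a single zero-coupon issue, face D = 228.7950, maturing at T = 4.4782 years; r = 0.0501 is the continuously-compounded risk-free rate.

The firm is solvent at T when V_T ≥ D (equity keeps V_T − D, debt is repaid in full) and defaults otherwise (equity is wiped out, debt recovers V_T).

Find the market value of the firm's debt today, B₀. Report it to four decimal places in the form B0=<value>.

B0=182.8138

d₁ = [ln(V₀/D) + (r + σ²/2)T] / (σ√T)
   = [ln(519.9191/228.7950) + (0.0501 + 0.5·0.1108²)·4.4782] / (0.1108·√4.4782)
   = [0.820847 + 0.251846] / 0.234472 = 4.574926
d₂ = d₁ − σ√T = 4.574926 − 0.234472 = 4.340453
N(d₁) = 0.999998,  N(d₂) = 0.999993,  e^(−rT) = 0.799029
E₀ = V₀·N(d₁) − D·e^(−rT)·N(d₂)
   = 519.9191·0.999998 − 228.7950·0.799029·0.999993 = 337.105281
B₀ = V₀ − E₀ = 519.9191 − 337.105281 = 182.813819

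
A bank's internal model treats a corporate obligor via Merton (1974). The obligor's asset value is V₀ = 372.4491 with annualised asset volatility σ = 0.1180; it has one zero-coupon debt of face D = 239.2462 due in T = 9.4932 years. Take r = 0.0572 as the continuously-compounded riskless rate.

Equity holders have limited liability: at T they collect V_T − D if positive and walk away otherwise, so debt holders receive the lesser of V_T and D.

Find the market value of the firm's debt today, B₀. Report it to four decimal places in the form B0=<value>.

d₁ = [ln(V₀/D) + (r + σ²/2)T] / (σ√T)
   = [ln(372.4491/239.2462) + (0.0572 + 0.5·0.1180²)·9.4932] / (0.1180·√9.4932)
   = [0.442607 + 0.609103] / 0.363570 = 2.892728
d₂ = d₁ − σ√T = 2.892728 − 0.363570 = 2.529158
N(d₁) = 0.998090,  N(d₂) = 0.994283,  e^(−rT) = 0.580996
E₀ = V₀·N(d₁) − D·e^(−rT)·N(d₂)
   = 372.4491·0.998090 − 239.2462·0.580996·0.994283 = 233.531396
B₀ = V₀ − E₀ = 372.4491 − 233.531396 = 138.917704

B0=138.9177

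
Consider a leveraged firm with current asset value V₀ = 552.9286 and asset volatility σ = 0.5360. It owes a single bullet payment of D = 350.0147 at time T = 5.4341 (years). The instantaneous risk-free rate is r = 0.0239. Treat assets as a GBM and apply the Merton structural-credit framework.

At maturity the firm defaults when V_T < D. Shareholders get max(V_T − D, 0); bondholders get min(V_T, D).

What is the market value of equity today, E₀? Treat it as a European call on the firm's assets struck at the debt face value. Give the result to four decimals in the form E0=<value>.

E0=342.4870

d₁ = [ln(V₀/D) + (r + σ²/2)T] / (σ√T)
   = [ln(552.9286/350.0147) + (0.0239 + 0.5·0.5360²)·5.4341] / (0.5360·√5.4341)
   = [0.457254 + 0.910473] / 1.249478 = 1.094638
d₂ = d₁ − σ√T = 1.094638 − 1.249478 = -0.154840
N(d₁) = 0.863162,  N(d₂) = 0.438474,  e^(−rT) = 0.878205
E₀ = V₀·N(d₁) − D·e^(−rT)·N(d₂)
   = 552.9286·0.863162 − 350.0147·0.878205·0.438474 = 342.487027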